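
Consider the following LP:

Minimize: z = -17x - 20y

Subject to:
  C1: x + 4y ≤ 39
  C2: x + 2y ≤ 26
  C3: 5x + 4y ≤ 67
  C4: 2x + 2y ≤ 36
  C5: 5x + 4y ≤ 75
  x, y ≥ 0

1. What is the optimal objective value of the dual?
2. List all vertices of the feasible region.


1. -279
2. (0, 0), (13.4, 0), (7, 8), (0, 9.75)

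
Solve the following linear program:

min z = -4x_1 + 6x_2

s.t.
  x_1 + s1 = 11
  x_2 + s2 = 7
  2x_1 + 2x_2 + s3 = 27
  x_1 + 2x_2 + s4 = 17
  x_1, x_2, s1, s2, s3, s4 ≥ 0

Evaluate the objective at each vertex of the feasible region:
  z(0, 0) = 0
  z(11, 0) = -44  ←
  z(11, 2.5) = -29
  z(10, 3.5) = -19
  z(3, 7) = 30
  z(0, 7) = 42
The minimum is at x_1 = 11, x_2 = 0.

x_1 = 11, x_2 = 0, z = -44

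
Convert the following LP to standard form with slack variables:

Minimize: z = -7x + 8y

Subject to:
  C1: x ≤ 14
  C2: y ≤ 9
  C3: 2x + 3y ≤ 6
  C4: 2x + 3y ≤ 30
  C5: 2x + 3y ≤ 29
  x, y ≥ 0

min z = -7x + 8y

s.t.
  x + s1 = 14
  y + s2 = 9
  2x + 3y + s3 = 6
  2x + 3y + s4 = 30
  2x + 3y + s5 = 29
  x, y, s1, s2, s3, s4, s5 ≥ 0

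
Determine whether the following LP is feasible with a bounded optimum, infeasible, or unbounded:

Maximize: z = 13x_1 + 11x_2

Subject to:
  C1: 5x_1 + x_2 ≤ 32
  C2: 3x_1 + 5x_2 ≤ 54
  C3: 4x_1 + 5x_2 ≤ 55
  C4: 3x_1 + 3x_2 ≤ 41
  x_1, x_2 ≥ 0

Feasible with a bounded optimal solution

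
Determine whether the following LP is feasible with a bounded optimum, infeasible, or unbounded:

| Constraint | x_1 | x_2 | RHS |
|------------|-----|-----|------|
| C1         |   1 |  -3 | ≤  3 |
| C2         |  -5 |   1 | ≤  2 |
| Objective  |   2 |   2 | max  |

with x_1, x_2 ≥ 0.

Unbounded (objective can increase without bound)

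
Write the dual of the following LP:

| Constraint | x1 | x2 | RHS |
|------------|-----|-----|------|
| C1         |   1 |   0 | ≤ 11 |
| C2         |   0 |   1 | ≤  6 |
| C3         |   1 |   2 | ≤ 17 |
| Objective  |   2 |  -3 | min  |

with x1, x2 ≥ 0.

Primal min cᵀx s.t. Ax ≤ b, x ≥ 0  →  Dual max −bᵀy s.t. Aᵀy ≥ −c, y ≥ 0.

Maximize: z = -11y1 - 6y2 - 17y3

Subject to:
  y1 + y3 ≥ -2
  y2 + 2y3 ≥ 3
  y1, y2, y3 ≥ 0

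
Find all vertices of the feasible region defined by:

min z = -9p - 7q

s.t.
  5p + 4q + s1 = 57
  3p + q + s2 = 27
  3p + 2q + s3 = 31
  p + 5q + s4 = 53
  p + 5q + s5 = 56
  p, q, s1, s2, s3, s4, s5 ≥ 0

(0, 0), (9, 0), (7.667, 4), (5, 8), (3.476, 9.905), (0, 10.6)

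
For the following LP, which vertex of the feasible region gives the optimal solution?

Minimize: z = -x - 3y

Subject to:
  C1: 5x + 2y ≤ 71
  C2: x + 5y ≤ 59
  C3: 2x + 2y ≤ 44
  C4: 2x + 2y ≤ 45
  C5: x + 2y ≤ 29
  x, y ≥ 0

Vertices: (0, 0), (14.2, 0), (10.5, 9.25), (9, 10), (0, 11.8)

Evaluate the objective at each vertex of the feasible region:
  z(0, 0) = 0
  z(14.2, 0) = -14.2
  z(10.5, 9.25) = -38.25
  z(9, 10) = -39  ←
  z(0, 11.8) = -35.4
The minimum is at x = 9, y = 10.

(9, 10)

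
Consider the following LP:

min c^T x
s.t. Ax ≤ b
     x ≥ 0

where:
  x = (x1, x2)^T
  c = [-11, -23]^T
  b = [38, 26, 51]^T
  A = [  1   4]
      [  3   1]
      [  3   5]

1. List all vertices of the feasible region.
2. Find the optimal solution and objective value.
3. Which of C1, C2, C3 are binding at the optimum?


1. (0, 0), (8.667, 0), (6.583, 6.25), (2, 9), (0, 9.5)
2. x1 = 2, x2 = 9, z = -229
3. C1, C3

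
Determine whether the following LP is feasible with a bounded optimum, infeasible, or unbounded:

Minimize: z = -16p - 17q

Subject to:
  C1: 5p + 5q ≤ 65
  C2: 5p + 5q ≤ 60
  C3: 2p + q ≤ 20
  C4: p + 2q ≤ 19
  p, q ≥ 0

Feasible with a bounded optimal solution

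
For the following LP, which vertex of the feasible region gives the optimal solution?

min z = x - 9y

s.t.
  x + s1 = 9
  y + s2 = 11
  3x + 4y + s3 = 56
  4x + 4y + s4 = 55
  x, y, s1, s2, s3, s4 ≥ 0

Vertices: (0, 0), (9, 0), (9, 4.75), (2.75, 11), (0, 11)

Evaluate the objective at each vertex of the feasible region:
  z(0, 0) = 0
  z(9, 0) = 9
  z(9, 4.75) = -33.75
  z(2.75, 11) = -96.25
  z(0, 11) = -99  ←
The minimum is at x = 0, y = 11.

(0, 11)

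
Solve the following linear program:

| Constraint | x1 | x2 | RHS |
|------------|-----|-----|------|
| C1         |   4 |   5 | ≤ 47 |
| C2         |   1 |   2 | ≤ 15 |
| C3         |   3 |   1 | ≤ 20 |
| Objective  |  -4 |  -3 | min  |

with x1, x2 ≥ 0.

Evaluate the objective at each vertex of the feasible region:
  z(0, 0) = 0
  z(6.667, 0) = -26.67
  z(5, 5) = -35  ←
  z(0, 7.5) = -22.5
The minimum is at x1 = 5, x2 = 5.

x1 = 5, x2 = 5, z = -35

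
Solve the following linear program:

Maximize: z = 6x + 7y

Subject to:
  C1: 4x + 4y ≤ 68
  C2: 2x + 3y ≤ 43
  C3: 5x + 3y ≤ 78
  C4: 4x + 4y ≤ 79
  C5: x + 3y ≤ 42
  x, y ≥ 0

Evaluate the objective at each vertex of the feasible region:
  z(0, 0) = 0
  z(15.6, 0) = 93.6
  z(13.5, 3.5) = 105.5
  z(8, 9) = 111  ←
  z(1, 13.67) = 101.7
  z(0, 14) = 98
The maximum is at x = 8, y = 9.

x = 8, y = 9, z = 111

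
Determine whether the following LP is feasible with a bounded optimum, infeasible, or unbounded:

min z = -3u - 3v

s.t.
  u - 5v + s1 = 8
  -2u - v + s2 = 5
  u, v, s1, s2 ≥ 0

Unbounded (objective can decrease without bound)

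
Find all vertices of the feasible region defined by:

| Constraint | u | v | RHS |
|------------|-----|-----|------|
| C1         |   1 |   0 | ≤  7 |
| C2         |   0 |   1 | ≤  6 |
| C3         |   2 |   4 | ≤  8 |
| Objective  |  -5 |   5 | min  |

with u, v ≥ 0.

(0, 0), (4, 0), (0, 2)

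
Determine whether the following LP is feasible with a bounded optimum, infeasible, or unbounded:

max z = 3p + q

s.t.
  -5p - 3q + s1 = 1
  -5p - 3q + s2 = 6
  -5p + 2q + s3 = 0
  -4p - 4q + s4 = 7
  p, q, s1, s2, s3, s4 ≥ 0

Unbounded (objective can increase without bound)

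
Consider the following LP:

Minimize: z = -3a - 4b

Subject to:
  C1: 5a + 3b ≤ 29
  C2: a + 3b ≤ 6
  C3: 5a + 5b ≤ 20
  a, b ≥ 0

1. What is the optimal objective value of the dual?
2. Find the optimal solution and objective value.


1. -13
2. a = 3, b = 1, z = -13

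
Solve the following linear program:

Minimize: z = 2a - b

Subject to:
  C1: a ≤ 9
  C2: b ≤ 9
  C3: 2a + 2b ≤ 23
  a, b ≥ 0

Evaluate the objective at each vertex of the feasible region:
  z(0, 0) = 0
  z(9, 0) = 18
  z(9, 2.5) = 15.5
  z(2.5, 9) = -4
  z(0, 9) = -9  ←
The minimum is at a = 0, b = 9.

a = 0, b = 9, z = -9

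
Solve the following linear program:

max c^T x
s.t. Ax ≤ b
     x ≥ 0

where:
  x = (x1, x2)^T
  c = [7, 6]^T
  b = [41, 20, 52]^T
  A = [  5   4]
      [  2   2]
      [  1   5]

Evaluate the objective at each vertex of the feasible region:
  z(0, 0) = 0
  z(8.2, 0) = 57.4
  z(1, 9) = 61  ←
  z(0, 10) = 60
The maximum is at x1 = 1, x2 = 9.

x1 = 1, x2 = 9, z = 61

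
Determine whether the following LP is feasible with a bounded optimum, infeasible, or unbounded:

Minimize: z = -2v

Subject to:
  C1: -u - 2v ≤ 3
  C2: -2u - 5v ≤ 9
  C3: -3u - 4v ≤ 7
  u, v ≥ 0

Unbounded (objective can decrease without bound)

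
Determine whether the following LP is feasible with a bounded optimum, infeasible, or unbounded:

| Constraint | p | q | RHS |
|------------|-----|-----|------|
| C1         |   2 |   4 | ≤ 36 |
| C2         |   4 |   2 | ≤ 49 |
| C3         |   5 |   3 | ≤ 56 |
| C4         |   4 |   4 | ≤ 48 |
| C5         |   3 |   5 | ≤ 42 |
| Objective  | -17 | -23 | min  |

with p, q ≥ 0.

Feasible with a bounded optimal solution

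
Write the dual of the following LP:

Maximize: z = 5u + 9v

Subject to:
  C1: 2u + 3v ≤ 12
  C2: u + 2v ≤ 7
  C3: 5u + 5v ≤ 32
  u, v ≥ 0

Primal max cᵀx s.t. Ax ≤ b, x ≥ 0  →  Dual min bᵀy s.t. Aᵀy ≥ c, y ≥ 0.

Minimize: z = 12y1 + 7y2 + 32y3

Subject to:
  2y1 + y2 + 5y3 ≥ 5
  3y1 + 2y2 + 5y3 ≥ 9
  y1, y2, y3 ≥ 0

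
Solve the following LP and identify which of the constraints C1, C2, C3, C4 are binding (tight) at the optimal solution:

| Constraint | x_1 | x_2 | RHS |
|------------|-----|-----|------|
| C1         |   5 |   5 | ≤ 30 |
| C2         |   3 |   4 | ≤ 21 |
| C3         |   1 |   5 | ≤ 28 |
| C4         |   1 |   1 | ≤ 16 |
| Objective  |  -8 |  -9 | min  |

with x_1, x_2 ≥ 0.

At x_1 = 3, x_2 = 3, compute slack b - a·x for each constraint:
  C1: 30 − 30 = 0  (binding)
  C2: 21 − 21 = 0  (binding)
  C3: 28 − 18 = 10  (slack)
  C4: 16 − 6 = 10  (slack)

Optimal: x_1 = 3, x_2 = 3
Binding: C1, C2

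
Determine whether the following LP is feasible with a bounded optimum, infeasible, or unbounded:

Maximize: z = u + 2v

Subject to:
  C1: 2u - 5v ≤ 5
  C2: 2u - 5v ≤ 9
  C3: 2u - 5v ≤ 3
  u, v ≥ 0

Unbounded (objective can increase without bound)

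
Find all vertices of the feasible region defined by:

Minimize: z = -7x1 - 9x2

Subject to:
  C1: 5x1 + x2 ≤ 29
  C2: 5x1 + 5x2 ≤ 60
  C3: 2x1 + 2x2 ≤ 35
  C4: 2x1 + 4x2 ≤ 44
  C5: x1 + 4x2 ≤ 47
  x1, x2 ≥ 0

(0, 0), (5.8, 0), (4.25, 7.75), (2, 10), (0, 11)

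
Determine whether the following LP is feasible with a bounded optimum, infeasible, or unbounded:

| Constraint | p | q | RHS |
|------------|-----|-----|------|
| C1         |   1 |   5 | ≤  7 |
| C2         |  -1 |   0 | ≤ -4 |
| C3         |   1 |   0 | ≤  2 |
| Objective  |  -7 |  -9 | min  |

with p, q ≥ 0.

Infeasible (no feasible solution exists)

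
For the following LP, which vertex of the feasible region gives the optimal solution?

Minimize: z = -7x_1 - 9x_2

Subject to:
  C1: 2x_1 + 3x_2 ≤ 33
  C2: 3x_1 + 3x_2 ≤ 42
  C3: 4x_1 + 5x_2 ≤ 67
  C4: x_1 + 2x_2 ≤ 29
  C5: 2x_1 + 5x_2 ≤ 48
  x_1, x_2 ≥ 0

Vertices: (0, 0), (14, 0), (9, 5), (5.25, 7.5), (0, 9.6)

Evaluate the objective at each vertex of the feasible region:
  z(0, 0) = 0
  z(14, 0) = -98
  z(9, 5) = -108  ←
  z(5.25, 7.5) = -104.2
  z(0, 9.6) = -86.4
The minimum is at x_1 = 9, x_2 = 5.

(9, 5)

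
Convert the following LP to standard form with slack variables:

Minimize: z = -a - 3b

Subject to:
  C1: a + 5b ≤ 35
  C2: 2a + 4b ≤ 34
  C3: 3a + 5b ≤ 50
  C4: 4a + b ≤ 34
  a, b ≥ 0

min z = -a - 3b

s.t.
  a + 5b + s1 = 35
  2a + 4b + s2 = 34
  3a + 5b + s3 = 50
  4a + b + s4 = 34
  a, b, s1, s2, s3, s4 ≥ 0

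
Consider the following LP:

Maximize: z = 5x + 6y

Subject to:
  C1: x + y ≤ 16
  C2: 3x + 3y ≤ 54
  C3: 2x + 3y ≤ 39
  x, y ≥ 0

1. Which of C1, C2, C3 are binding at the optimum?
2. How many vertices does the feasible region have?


1. C1, C3
2. 4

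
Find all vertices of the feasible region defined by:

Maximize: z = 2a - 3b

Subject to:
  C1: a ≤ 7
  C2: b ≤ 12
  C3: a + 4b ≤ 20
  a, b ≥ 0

(0, 0), (7, 0), (7, 3.25), (0, 5)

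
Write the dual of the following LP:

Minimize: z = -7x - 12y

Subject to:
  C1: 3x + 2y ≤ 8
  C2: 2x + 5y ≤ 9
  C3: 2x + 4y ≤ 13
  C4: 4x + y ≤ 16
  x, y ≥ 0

Primal min cᵀx s.t. Ax ≤ b, x ≥ 0  →  Dual max −bᵀy s.t. Aᵀy ≥ −c, y ≥ 0.

Maximize: z = -8y1 - 9y2 - 13y3 - 16y4

Subject to:
  3y1 + 2y2 + 2y3 + 4y4 ≥ 7
  2y1 + 5y2 + 4y3 + y4 ≥ 12
  y1, y2, y3, y4 ≥ 0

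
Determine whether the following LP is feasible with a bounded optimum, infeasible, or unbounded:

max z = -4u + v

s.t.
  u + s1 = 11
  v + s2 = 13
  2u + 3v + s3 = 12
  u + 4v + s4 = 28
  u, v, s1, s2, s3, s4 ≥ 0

Feasible with a bounded optimal solution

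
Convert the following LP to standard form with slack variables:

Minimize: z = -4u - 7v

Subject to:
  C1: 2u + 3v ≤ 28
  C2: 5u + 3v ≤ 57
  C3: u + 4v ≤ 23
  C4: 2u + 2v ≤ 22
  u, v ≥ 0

min z = -4u - 7v

s.t.
  2u + 3v + s1 = 28
  5u + 3v + s2 = 57
  u + 4v + s3 = 23
  2u + 2v + s4 = 22
  u, v, s1, s2, s3, s4 ≥ 0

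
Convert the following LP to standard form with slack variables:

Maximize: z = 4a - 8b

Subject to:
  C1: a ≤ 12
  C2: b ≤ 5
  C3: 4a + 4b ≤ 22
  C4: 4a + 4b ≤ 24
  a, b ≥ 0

max z = 4a - 8b

s.t.
  a + s1 = 12
  b + s2 = 5
  4a + 4b + s3 = 22
  4a + 4b + s4 = 24
  a, b, s1, s2, s3, s4 ≥ 0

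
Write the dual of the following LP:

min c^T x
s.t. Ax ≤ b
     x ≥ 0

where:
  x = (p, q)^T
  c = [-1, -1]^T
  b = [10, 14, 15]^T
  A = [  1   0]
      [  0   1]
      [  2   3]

Primal min cᵀx s.t. Ax ≤ b, x ≥ 0  →  Dual max −bᵀy s.t. Aᵀy ≥ −c, y ≥ 0.

Maximize: z = -10y1 - 14y2 - 15y3

Subject to:
  y1 + 2y3 ≥ 1
  y2 + 3y3 ≥ 1
  y1, y2, y3 ≥ 0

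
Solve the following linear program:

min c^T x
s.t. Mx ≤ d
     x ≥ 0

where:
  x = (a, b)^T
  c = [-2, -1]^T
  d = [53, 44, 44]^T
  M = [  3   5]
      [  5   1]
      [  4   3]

Evaluate the objective at each vertex of the feasible region:
  z(0, 0) = 0
  z(8.8, 0) = -17.6
  z(8, 4) = -20  ←
  z(5.545, 7.273) = -18.36
  z(0, 10.6) = -10.6
The minimum is at a = 8, b = 4.

a = 8, b = 4, z = -20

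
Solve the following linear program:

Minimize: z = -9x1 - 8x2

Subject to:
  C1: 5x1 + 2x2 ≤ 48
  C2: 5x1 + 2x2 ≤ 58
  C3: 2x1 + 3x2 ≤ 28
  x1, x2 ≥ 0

Evaluate the objective at each vertex of the feasible region:
  z(0, 0) = 0
  z(9.6, 0) = -86.4
  z(8, 4) = -104  ←
  z(0, 9.333) = -74.67
The minimum is at x1 = 8, x2 = 4.

x1 = 8, x2 = 4, z = -104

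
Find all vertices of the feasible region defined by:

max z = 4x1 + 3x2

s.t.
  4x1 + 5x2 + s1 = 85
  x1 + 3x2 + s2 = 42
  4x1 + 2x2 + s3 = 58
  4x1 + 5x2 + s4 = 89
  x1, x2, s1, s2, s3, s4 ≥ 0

(0, 0), (14.5, 0), (10, 9), (6.429, 11.86), (0, 14)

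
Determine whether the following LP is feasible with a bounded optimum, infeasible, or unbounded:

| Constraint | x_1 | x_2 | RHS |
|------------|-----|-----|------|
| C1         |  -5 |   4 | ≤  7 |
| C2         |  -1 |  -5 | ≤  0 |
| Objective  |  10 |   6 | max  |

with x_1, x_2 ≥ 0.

Unbounded (objective can increase without bound)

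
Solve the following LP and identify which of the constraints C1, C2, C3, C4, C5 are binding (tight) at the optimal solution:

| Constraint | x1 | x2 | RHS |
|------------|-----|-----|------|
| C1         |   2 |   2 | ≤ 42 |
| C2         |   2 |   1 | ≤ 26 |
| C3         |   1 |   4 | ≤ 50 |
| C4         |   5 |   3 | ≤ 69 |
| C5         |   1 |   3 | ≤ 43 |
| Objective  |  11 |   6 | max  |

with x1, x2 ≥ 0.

At x1 = 9, x2 = 8, compute slack b - a·x for each constraint:
  C1: 42 − 34 = 8  (slack)
  C2: 26 − 26 = 0  (binding)
  C3: 50 − 41 = 9  (slack)
  C4: 69 − 69 = 0  (binding)
  C5: 43 − 33 = 10  (slack)

Optimal: x1 = 9, x2 = 8
Binding: C2, C4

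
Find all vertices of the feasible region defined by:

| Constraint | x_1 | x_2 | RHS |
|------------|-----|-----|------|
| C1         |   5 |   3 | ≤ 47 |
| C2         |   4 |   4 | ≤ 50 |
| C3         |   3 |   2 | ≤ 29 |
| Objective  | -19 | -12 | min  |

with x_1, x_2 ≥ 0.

(0, 0), (9.4, 0), (7, 4), (4, 8.5), (0, 12.5)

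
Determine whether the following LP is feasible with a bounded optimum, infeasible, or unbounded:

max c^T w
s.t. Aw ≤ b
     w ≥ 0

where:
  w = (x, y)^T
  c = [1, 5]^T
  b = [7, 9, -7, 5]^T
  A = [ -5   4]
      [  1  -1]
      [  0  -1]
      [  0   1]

Infeasible (no feasible solution exists)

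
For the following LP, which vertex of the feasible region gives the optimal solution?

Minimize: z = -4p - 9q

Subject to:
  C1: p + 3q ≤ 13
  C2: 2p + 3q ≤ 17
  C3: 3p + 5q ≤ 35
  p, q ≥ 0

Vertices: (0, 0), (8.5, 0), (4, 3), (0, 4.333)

Evaluate the objective at each vertex of the feasible region:
  z(0, 0) = 0
  z(8.5, 0) = -34
  z(4, 3) = -43  ←
  z(0, 4.333) = -39
The minimum is at p = 4, q = 3.

(4, 3)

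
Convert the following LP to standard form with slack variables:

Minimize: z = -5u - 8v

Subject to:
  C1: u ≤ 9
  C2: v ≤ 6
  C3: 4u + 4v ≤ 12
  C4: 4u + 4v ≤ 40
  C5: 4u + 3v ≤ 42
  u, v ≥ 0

min z = -5u - 8v

s.t.
  u + s1 = 9
  v + s2 = 6
  4u + 4v + s3 = 12
  4u + 4v + s4 = 40
  4u + 3v + s5 = 42
  u, v, s1, s2, s3, s4, s5 ≥ 0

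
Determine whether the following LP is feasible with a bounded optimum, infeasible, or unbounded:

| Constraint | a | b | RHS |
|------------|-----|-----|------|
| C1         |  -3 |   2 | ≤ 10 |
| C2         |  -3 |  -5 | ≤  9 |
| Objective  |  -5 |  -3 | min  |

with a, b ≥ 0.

Unbounded (objective can decrease without bound)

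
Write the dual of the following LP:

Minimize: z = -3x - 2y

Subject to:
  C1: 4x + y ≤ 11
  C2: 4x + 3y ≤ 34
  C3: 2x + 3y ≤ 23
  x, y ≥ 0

Primal min cᵀx s.t. Ax ≤ b, x ≥ 0  →  Dual max −bᵀy s.t. Aᵀy ≥ −c, y ≥ 0.

Maximize: z = -11y1 - 34y2 - 23y3

Subject to:
  4y1 + 4y2 + 2y3 ≥ 3
  y1 + 3y2 + 3y3 ≥ 2
  y1, y2, y3 ≥ 0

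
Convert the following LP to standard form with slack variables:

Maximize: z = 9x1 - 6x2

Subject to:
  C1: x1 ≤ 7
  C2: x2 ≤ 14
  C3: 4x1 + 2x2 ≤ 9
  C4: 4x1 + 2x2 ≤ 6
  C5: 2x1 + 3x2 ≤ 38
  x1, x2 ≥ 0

max z = 9x1 - 6x2

s.t.
  x1 + s1 = 7
  x2 + s2 = 14
  4x1 + 2x2 + s3 = 9
  4x1 + 2x2 + s4 = 6
  2x1 + 3x2 + s5 = 38
  x1, x2, s1, s2, s3, s4, s5 ≥ 0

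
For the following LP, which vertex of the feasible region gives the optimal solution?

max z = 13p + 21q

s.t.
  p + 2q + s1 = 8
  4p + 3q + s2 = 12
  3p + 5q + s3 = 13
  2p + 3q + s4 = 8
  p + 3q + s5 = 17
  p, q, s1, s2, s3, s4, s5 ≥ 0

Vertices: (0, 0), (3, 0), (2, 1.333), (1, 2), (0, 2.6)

Evaluate the objective at each vertex of the feasible region:
  z(0, 0) = 0
  z(3, 0) = 39
  z(2, 1.333) = 54
  z(1, 2) = 55  ←
  z(0, 2.6) = 54.6
The maximum is at p = 1, q = 2.

(1, 2)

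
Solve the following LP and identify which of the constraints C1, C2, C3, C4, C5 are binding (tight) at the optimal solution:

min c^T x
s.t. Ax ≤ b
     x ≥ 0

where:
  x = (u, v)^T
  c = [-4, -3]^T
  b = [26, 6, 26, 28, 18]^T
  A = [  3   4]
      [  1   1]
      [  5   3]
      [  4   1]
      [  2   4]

At u = 4, v = 2, compute slack b - a·x for each constraint:
  C1: 26 − 20 = 6  (slack)
  C2: 6 − 6 = 0  (binding)
  C3: 26 − 26 = 0  (binding)
  C4: 28 − 18 = 10  (slack)
  C5: 18 − 16 = 2  (slack)

Optimal: u = 4, v = 2
Binding: C2, C3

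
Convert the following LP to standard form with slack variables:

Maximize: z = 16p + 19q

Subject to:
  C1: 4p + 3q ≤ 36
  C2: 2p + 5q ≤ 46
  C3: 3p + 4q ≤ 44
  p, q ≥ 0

max z = 16p + 19q

s.t.
  4p + 3q + s1 = 36
  2p + 5q + s2 = 46
  3p + 4q + s3 = 44
  p, q, s1, s2, s3 ≥ 0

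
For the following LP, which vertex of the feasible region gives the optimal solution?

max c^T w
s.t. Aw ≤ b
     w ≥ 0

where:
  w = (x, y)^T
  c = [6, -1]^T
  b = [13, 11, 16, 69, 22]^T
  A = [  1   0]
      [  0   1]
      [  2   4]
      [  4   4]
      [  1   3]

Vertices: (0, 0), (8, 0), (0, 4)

Evaluate the objective at each vertex of the feasible region:
  z(0, 0) = 0
  z(8, 0) = 48  ←
  z(0, 4) = -4
The maximum is at x = 8, y = 0.

(8, 0)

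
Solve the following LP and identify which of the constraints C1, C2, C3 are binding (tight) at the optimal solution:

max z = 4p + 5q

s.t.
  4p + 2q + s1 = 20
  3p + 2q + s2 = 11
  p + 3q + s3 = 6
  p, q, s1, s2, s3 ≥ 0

At p = 3, q = 1, compute slack b - a·x for each constraint:
  C1: 20 − 14 = 6  (slack)
  C2: 11 − 11 = 0  (binding)
  C3: 6 − 6 = 0  (binding)

Optimal: p = 3, q = 1
Binding: C2, C3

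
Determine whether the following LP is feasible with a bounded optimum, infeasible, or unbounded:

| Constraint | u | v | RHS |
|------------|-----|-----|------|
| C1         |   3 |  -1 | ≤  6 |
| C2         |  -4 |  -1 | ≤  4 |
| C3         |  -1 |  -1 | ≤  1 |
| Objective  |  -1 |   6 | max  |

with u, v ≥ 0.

Unbounded (objective can increase without bound)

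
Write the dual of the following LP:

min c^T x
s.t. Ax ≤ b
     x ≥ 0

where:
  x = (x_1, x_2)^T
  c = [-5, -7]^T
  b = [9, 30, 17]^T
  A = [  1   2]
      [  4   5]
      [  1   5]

Primal min cᵀx s.t. Ax ≤ b, x ≥ 0  →  Dual max −bᵀy s.t. Aᵀy ≥ −c, y ≥ 0.

Maximize: z = -9y1 - 30y2 - 17y3

Subject to:
  y1 + 4y2 + y3 ≥ 5
  2y1 + 5y2 + 5y3 ≥ 7
  y1, y2, y3 ≥ 0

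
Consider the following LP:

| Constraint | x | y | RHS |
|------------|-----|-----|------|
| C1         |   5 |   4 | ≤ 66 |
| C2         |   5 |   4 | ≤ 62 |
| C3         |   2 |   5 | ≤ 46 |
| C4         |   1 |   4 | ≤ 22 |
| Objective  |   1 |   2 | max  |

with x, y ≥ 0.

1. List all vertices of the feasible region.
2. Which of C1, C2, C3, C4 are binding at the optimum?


1. (0, 0), (12.4, 0), (10, 3), (0, 5.5)
2. C2, C4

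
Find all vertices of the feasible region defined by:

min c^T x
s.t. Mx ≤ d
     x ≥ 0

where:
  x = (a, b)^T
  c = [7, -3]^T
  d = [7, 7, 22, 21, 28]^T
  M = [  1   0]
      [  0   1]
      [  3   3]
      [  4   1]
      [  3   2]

(0, 0), (5.25, 0), (4.556, 2.778), (0.3333, 7), (0, 7)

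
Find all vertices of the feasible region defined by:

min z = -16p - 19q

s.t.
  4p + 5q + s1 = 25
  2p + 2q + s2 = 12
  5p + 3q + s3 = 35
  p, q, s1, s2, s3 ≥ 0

(0, 0), (6, 0), (5, 1), (0, 5)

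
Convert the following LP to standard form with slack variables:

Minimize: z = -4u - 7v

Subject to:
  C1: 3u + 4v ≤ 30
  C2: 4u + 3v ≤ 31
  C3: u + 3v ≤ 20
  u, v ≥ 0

min z = -4u - 7v

s.t.
  3u + 4v + s1 = 30
  4u + 3v + s2 = 31
  u + 3v + s3 = 20
  u, v, s1, s2, s3 ≥ 0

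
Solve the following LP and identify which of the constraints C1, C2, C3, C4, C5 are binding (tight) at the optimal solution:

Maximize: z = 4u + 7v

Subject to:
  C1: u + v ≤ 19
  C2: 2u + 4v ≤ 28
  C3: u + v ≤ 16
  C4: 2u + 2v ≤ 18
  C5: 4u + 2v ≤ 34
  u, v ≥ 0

At u = 4, v = 5, compute slack b - a·x for each constraint:
  C1: 19 − 9 = 10  (slack)
  C2: 28 − 28 = 0  (binding)
  C3: 16 − 9 = 7  (slack)
  C4: 18 − 18 = 0  (binding)
  C5: 34 − 26 = 8  (slack)

Optimal: u = 4, v = 5
Binding: C2, C4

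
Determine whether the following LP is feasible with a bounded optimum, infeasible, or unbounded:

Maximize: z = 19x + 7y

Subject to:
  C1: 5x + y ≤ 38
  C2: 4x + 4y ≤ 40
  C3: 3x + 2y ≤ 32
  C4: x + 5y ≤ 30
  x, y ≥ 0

Feasible with a bounded optimal solution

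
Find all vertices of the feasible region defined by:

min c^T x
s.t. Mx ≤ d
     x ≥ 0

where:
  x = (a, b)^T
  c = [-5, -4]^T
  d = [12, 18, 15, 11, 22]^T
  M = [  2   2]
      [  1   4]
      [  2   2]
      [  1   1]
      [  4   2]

(0, 0), (5.5, 0), (5, 1), (2, 4), (0, 4.5)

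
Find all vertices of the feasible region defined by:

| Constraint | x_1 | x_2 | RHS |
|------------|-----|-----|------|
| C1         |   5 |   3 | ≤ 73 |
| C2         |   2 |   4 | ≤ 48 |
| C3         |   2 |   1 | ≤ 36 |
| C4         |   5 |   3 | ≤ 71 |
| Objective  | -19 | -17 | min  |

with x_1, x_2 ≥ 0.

(0, 0), (14.2, 0), (10, 7), (0, 12)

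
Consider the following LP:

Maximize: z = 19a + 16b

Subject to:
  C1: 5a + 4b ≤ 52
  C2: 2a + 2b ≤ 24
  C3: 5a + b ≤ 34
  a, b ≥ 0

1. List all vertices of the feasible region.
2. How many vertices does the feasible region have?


1. (0, 0), (6.8, 0), (5.6, 6), (4, 8), (0, 12)
2. 5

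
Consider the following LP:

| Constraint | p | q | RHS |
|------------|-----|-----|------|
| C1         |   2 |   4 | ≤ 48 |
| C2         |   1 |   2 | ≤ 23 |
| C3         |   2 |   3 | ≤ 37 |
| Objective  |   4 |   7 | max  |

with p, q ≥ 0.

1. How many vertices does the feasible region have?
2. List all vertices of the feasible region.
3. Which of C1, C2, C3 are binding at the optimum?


1. 4
2. (0, 0), (18.5, 0), (5, 9), (0, 11.5)
3. C2, C3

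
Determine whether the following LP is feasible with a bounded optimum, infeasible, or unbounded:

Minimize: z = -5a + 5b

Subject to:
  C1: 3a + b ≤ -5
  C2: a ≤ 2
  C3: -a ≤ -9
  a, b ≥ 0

Infeasible (no feasible solution exists)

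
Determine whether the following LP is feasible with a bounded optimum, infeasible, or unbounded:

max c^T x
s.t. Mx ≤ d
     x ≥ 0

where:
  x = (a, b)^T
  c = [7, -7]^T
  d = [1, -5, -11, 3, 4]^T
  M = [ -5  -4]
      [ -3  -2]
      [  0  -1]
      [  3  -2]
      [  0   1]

Infeasible (no feasible solution exists)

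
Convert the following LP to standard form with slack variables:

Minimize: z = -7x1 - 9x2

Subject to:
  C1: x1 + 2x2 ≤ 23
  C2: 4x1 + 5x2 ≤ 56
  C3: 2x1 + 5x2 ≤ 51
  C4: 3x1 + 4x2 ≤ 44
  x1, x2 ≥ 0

min z = -7x1 - 9x2

s.t.
  x1 + 2x2 + s1 = 23
  4x1 + 5x2 + s2 = 56
  2x1 + 5x2 + s3 = 51
  3x1 + 4x2 + s4 = 44
  x1, x2, s1, s2, s3, s4 ≥ 0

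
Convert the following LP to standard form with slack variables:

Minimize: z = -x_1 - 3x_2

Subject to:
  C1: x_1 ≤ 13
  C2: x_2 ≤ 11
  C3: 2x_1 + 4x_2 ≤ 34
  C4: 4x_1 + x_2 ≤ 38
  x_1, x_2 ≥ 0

min z = -x_1 - 3x_2

s.t.
  x_1 + s1 = 13
  x_2 + s2 = 11
  2x_1 + 4x_2 + s3 = 34
  4x_1 + x_2 + s4 = 38
  x_1, x_2, s1, s2, s3, s4 ≥ 0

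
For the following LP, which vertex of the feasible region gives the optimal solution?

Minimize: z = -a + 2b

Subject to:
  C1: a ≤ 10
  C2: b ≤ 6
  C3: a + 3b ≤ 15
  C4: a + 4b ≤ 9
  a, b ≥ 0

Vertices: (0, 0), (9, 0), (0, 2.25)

Evaluate the objective at each vertex of the feasible region:
  z(0, 0) = 0
  z(9, 0) = -9  ←
  z(0, 2.25) = 4.5
The minimum is at a = 9, b = 0.

(9, 0)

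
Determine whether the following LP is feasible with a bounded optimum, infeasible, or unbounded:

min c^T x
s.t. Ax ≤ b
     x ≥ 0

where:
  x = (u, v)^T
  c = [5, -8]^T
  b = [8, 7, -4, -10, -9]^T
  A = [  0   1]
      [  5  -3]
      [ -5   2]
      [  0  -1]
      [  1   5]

Infeasible (no feasible solution exists)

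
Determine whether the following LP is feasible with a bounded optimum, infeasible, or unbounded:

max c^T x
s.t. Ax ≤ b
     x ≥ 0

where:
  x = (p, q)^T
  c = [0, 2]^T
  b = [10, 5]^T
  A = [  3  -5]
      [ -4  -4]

Unbounded (objective can increase without bound)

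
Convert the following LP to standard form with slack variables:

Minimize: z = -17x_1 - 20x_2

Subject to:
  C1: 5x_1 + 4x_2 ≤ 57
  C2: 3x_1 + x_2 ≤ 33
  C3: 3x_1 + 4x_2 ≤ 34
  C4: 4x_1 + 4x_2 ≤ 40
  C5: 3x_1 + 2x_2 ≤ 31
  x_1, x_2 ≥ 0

min z = -17x_1 - 20x_2

s.t.
  5x_1 + 4x_2 + s1 = 57
  3x_1 + x_2 + s2 = 33
  3x_1 + 4x_2 + s3 = 34
  4x_1 + 4x_2 + s4 = 40
  3x_1 + 2x_2 + s5 = 31
  x_1, x_2, s1, s2, s3, s4, s5 ≥ 0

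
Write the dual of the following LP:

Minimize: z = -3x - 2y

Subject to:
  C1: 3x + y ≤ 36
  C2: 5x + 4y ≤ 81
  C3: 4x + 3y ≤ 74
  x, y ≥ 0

Primal min cᵀx s.t. Ax ≤ b, x ≥ 0  →  Dual max −bᵀy s.t. Aᵀy ≥ −c, y ≥ 0.

Maximize: z = -36y1 - 81y2 - 74y3

Subject to:
  3y1 + 5y2 + 4y3 ≥ 3
  y1 + 4y2 + 3y3 ≥ 2
  y1, y2, y3 ≥ 0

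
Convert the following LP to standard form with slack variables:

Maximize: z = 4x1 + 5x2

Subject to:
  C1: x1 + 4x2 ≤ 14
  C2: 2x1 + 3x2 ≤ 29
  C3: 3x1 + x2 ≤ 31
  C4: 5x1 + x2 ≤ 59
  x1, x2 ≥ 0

max z = 4x1 + 5x2

s.t.
  x1 + 4x2 + s1 = 14
  2x1 + 3x2 + s2 = 29
  3x1 + x2 + s3 = 31
  5x1 + x2 + s4 = 59
  x1, x2, s1, s2, s3, s4 ≥ 0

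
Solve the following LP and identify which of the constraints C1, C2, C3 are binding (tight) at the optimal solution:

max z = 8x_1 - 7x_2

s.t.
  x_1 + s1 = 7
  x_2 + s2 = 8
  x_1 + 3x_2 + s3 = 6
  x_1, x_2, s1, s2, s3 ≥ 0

At x_1 = 6, x_2 = 0, compute slack b - a·x for each constraint:
  C1: 7 − 6 = 1  (slack)
  C2: 8 − 0 = 8  (slack)
  C3: 6 − 6 = 0  (binding)

Optimal: x_1 = 6, x_2 = 0
Binding: C3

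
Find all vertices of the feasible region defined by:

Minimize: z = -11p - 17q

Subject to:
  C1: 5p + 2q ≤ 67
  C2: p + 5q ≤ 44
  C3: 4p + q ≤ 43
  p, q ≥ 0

(0, 0), (10.75, 0), (9, 7), (0, 8.8)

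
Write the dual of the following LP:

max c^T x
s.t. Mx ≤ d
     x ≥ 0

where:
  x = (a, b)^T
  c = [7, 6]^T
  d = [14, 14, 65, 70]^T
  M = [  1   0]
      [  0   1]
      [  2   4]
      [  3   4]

Primal max cᵀx s.t. Ax ≤ b, x ≥ 0  →  Dual min bᵀy s.t. Aᵀy ≥ c, y ≥ 0.

Minimize: z = 14y1 + 14y2 + 65y3 + 70y4

Subject to:
  y1 + 2y3 + 3y4 ≥ 7
  y2 + 4y3 + 4y4 ≥ 6
  y1, y2, y3, y4 ≥ 0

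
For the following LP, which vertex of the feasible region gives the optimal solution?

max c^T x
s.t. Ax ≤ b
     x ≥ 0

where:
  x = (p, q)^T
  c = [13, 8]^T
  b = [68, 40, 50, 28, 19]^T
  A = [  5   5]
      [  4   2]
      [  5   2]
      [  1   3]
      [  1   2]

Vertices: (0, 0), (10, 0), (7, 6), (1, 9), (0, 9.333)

Evaluate the objective at each vertex of the feasible region:
  z(0, 0) = 0
  z(10, 0) = 130
  z(7, 6) = 139  ←
  z(1, 9) = 85
  z(0, 9.333) = 74.67
The maximum is at p = 7, q = 6.

(7, 6)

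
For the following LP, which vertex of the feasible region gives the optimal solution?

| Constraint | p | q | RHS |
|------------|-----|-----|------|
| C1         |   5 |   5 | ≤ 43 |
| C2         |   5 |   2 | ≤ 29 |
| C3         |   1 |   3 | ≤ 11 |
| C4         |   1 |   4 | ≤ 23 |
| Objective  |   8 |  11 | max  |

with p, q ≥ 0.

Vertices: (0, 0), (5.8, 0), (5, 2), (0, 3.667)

Evaluate the objective at each vertex of the feasible region:
  z(0, 0) = 0
  z(5.8, 0) = 46.4
  z(5, 2) = 62  ←
  z(0, 3.667) = 40.33
The maximum is at p = 5, q = 2.

(5, 2)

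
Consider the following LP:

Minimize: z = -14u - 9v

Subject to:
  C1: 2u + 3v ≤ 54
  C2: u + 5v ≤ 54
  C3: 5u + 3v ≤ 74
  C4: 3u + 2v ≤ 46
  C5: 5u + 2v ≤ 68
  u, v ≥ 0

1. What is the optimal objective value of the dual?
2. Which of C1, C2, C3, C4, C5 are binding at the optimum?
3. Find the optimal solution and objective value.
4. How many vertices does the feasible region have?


1. -212
2. C3, C4
3. u = 10, v = 8, z = -212
4. 6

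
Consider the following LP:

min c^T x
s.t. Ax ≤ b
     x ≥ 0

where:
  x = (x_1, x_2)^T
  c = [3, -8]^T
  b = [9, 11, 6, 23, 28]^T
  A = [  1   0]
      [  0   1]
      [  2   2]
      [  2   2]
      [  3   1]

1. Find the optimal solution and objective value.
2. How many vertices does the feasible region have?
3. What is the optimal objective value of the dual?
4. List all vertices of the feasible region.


1. x_1 = 0, x_2 = 3, z = -24
2. 3
3. -24
4. (0, 0), (3, 0), (0, 3)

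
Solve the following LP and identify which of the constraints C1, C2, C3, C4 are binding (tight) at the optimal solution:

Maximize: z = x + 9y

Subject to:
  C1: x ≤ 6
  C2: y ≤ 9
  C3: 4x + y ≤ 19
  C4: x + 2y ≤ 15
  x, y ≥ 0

At x = 0, y = 7.5, compute slack b - a·x for each constraint:
  C1: 6 − 0 = 6  (slack)
  C2: 9 − 7.5 = 1.5  (slack)
  C3: 19 − 7.5 = 11.5  (slack)
  C4: 15 − 15 = 0  (binding)

Optimal: x = 0, y = 7.5
Binding: C4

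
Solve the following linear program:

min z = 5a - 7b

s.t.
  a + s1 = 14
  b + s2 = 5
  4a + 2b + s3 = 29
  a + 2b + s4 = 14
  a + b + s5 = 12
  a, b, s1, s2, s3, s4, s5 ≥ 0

Evaluate the objective at each vertex of the feasible region:
  z(0, 0) = 0
  z(7.25, 0) = 36.25
  z(5, 4.5) = -6.5
  z(4, 5) = -15
  z(0, 5) = -35  ←
The minimum is at a = 0, b = 5.

a = 0, b = 5, z = -35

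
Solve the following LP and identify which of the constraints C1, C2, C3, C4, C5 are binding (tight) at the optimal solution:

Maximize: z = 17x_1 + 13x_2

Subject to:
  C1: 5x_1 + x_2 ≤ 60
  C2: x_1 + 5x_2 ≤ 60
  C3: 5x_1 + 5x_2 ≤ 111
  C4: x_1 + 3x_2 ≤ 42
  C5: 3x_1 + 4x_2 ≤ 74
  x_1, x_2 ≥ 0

At x_1 = 10, x_2 = 10, compute slack b - a·x for each constraint:
  C1: 60 − 60 = 0  (binding)
  C2: 60 − 60 = 0  (binding)
  C3: 111 − 100 = 11  (slack)
  C4: 42 − 40 = 2  (slack)
  C5: 74 − 70 = 4  (slack)

Optimal: x_1 = 10, x_2 = 10
Binding: C1, C2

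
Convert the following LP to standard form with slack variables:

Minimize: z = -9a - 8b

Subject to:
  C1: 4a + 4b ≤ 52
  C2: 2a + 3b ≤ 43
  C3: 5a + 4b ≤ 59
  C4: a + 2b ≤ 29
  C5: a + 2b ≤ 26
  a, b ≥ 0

min z = -9a - 8b

s.t.
  4a + 4b + s1 = 52
  2a + 3b + s2 = 43
  5a + 4b + s3 = 59
  a + 2b + s4 = 29
  a + 2b + s5 = 26
  a, b, s1, s2, s3, s4, s5 ≥ 0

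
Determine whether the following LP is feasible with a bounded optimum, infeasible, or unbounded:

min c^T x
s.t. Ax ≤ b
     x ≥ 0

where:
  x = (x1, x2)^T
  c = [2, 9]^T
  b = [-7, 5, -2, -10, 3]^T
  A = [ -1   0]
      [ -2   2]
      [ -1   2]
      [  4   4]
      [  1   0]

Infeasible (no feasible solution exists)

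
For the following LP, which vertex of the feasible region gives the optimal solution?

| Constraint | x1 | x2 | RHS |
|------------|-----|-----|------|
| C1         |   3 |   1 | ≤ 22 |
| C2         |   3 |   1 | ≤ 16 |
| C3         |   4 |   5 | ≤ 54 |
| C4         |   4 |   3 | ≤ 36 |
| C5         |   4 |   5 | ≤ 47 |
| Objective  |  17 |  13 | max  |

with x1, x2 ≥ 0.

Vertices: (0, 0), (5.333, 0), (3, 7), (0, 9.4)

Evaluate the objective at each vertex of the feasible region:
  z(0, 0) = 0
  z(5.333, 0) = 90.67
  z(3, 7) = 142  ←
  z(0, 9.4) = 122.2
The maximum is at x1 = 3, x2 = 7.

(3, 7)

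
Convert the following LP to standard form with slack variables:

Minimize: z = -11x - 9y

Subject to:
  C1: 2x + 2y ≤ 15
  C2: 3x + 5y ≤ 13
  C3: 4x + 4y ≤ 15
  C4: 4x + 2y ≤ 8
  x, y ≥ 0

min z = -11x - 9y

s.t.
  2x + 2y + s1 = 15
  3x + 5y + s2 = 13
  4x + 4y + s3 = 15
  4x + 2y + s4 = 8
  x, y, s1, s2, s3, s4 ≥ 0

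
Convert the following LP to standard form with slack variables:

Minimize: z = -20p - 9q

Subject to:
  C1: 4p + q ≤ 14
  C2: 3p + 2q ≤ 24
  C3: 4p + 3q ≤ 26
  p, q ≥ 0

min z = -20p - 9q

s.t.
  4p + q + s1 = 14
  3p + 2q + s2 = 24
  4p + 3q + s3 = 26
  p, q, s1, s2, s3 ≥ 0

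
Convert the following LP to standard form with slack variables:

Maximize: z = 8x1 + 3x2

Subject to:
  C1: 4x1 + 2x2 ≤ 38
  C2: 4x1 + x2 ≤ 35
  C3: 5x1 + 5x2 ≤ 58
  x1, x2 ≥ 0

max z = 8x1 + 3x2

s.t.
  4x1 + 2x2 + s1 = 38
  4x1 + x2 + s2 = 35
  5x1 + 5x2 + s3 = 58
  x1, x2, s1, s2, s3 ≥ 0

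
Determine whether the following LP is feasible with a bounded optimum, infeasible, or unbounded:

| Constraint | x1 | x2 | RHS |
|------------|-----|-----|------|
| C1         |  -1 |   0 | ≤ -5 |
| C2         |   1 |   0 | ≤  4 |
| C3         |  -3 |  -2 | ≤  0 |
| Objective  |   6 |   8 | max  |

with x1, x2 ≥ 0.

Infeasible (no feasible solution exists)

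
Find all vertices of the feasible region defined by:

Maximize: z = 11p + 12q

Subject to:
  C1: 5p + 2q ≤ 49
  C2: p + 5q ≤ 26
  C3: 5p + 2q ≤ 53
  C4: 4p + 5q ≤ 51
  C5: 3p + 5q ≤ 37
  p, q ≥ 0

(0, 0), (9.8, 0), (9, 2), (5.5, 4.1), (0, 5.2)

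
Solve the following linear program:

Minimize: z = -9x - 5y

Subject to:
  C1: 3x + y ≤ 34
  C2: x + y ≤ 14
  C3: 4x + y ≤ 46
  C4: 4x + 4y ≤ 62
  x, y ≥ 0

Evaluate the objective at each vertex of the feasible region:
  z(0, 0) = 0
  z(11.33, 0) = -102
  z(10, 4) = -110  ←
  z(0, 14) = -70
The minimum is at x = 10, y = 4.

x = 10, y = 4, z = -110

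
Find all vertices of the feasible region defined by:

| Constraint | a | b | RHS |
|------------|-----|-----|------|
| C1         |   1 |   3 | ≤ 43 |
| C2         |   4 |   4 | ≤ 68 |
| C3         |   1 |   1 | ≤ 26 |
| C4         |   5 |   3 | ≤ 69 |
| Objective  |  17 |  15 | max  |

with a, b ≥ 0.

(0, 0), (13.8, 0), (9, 8), (4, 13), (0, 14.33)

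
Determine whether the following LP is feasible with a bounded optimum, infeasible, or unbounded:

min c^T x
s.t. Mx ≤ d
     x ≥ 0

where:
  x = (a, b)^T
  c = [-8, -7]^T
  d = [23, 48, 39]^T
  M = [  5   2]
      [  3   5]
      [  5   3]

Feasible with a bounded optimal solution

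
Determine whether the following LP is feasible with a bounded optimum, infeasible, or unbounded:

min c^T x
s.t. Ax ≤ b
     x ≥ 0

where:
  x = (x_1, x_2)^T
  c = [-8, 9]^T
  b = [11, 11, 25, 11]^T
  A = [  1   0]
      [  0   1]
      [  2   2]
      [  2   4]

Feasible with a bounded optimal solution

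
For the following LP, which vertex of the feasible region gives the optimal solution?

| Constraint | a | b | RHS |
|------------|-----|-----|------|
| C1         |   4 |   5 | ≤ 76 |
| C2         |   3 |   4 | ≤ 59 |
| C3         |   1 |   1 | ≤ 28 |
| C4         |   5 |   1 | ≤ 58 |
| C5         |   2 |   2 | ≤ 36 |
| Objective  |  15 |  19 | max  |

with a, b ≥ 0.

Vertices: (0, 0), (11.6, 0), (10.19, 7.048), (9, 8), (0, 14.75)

Evaluate the objective at each vertex of the feasible region:
  z(0, 0) = 0
  z(11.6, 0) = 174
  z(10.19, 7.048) = 286.8
  z(9, 8) = 287  ←
  z(0, 14.75) = 280.2
The maximum is at a = 9, b = 8.

(9, 8)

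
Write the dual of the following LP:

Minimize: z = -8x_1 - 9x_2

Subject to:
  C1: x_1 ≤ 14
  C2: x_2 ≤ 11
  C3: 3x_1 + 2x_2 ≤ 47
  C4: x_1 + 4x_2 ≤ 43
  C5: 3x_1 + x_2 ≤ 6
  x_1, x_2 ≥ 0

Primal min cᵀx s.t. Ax ≤ b, x ≥ 0  →  Dual max −bᵀy s.t. Aᵀy ≥ −c, y ≥ 0.

Maximize: z = -14y1 - 11y2 - 47y3 - 43y4 - 6y5

Subject to:
  y1 + 3y3 + y4 + 3y5 ≥ 8
  y2 + 2y3 + 4y4 + y5 ≥ 9
  y1, y2, y3, y4, y5 ≥ 0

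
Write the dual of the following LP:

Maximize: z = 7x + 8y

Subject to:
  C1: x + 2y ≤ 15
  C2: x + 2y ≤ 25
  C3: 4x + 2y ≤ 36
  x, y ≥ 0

Primal max cᵀx s.t. Ax ≤ b, x ≥ 0  →  Dual min bᵀy s.t. Aᵀy ≥ c, y ≥ 0.

Minimize: z = 15y1 + 25y2 + 36y3

Subject to:
  y1 + y2 + 4y3 ≥ 7
  2y1 + 2y2 + 2y3 ≥ 8
  y1, y2, y3 ≥ 0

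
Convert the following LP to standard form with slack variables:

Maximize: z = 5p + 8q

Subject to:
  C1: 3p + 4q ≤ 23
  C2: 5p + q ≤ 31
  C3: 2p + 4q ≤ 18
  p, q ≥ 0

max z = 5p + 8q

s.t.
  3p + 4q + s1 = 23
  5p + q + s2 = 31
  2p + 4q + s3 = 18
  p, q, s1, s2, s3 ≥ 0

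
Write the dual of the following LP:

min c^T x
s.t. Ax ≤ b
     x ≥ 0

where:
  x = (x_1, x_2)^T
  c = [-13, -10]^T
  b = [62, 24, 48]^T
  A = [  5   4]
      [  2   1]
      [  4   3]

Primal min cᵀx s.t. Ax ≤ b, x ≥ 0  →  Dual max −bᵀy s.t. Aᵀy ≥ −c, y ≥ 0.

Maximize: z = -62y1 - 24y2 - 48y3

Subject to:
  5y1 + 2y2 + 4y3 ≥ 13
  4y1 + y2 + 3y3 ≥ 10
  y1, y2, y3 ≥ 0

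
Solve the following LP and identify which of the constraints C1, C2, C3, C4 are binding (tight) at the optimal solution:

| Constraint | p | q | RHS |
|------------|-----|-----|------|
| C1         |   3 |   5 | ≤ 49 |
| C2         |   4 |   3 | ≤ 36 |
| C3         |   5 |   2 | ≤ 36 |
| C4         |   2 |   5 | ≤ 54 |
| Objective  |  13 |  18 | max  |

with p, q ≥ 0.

At p = 3, q = 8, compute slack b - a·x for each constraint:
  C1: 49 − 49 = 0  (binding)
  C2: 36 − 36 = 0  (binding)
  C3: 36 − 31 = 5  (slack)
  C4: 54 − 46 = 8  (slack)

Optimal: p = 3, q = 8
Binding: C1, C2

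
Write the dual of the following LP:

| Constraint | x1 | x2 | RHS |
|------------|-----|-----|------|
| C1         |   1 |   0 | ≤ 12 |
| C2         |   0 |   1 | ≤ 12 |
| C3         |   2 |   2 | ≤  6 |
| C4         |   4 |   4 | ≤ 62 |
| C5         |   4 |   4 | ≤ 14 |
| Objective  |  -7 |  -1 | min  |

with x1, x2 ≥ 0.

Primal min cᵀx s.t. Ax ≤ b, x ≥ 0  →  Dual max −bᵀy s.t. Aᵀy ≥ −c, y ≥ 0.

Maximize: z = -12y1 - 12y2 - 6y3 - 62y4 - 14y5

Subject to:
  y1 + 2y3 + 4y4 + 4y5 ≥ 7
  y2 + 2y3 + 4y4 + 4y5 ≥ 1
  y1, y2, y3, y4, y5 ≥ 0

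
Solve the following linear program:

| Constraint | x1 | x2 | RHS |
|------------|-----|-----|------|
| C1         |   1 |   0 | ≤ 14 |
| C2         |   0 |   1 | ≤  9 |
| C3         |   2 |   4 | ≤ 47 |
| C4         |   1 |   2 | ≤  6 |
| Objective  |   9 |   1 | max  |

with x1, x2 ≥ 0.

Evaluate the objective at each vertex of the feasible region:
  z(0, 0) = 0
  z(6, 0) = 54  ←
  z(0, 3) = 3
The maximum is at x1 = 6, x2 = 0.

x1 = 6, x2 = 0, z = 54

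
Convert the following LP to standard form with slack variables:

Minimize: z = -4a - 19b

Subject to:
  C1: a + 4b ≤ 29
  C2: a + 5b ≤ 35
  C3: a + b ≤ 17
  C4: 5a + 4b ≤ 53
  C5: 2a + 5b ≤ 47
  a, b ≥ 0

min z = -4a - 19b

s.t.
  a + 4b + s1 = 29
  a + 5b + s2 = 35
  a + b + s3 = 17
  5a + 4b + s4 = 53
  2a + 5b + s5 = 47
  a, b, s1, s2, s3, s4, s5 ≥ 0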